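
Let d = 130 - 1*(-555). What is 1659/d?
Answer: 1659/685 ≈ 2.4219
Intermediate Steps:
d = 685 (d = 130 + 555 = 685)
1659/d = 1659/685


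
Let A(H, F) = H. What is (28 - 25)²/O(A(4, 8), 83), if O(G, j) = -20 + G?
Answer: -9/16 ≈ -0.56250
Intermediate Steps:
(28 - 25)²/O(A(4, 8), 83) = (28 - 25)²/(-20 + 4) = 3²/(-16) = 9*(-1/16) = -9/16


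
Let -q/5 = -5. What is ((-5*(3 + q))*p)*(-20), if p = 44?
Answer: 123200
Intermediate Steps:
q = 25 (q = -5*(-5) = 25)
((-5*(3 + q))*p)*(-20) = (-5*(3 + 25)*44)*(-20) = (-5*28*44)*(-20) = -140*44*(-20) = -6160*(-20) = 123200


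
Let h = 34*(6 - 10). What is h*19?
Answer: -2584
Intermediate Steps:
h = -136 (h = 34*(-4) = -136)
h*19 = -136*19 = -2584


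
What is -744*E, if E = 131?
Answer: -97464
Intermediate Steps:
-744*E = -744*131 = -97464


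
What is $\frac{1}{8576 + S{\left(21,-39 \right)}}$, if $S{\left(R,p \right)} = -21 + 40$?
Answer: $\frac{1}{8595} \approx 0.00011635$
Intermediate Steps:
$S{\left(R,p \right)} = 19$
$\frac{1}{8576 + S{\left(21,-39 \right)}} = \frac{1}{8576 + 19} = \frac{1}{8595}$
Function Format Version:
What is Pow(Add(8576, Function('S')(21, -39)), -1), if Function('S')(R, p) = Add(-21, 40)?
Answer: Rational(1, 8595) ≈ 0.00011635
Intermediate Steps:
Function('S')(R, p) = 19
Pow(Add(8576, Function('S')(21, -39)), -1) = Pow(Add(8576, 19), -1) = Pow(8595, -1) = Rational(1, 8595)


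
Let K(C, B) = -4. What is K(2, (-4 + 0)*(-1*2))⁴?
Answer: 256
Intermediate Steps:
K(2, (-4 + 0)*(-1*2))⁴ = (-4)⁴ = 256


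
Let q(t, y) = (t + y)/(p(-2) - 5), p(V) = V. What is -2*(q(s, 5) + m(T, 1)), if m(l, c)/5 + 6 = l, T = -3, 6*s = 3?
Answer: 641/7 ≈ 91.571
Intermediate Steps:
s = 1/2 (s = (1/6)*3 = 1/2 ≈ 0.50000)
q(t, y) = -t/7 - y/7 (q(t, y) = (t + y)/(-2 - 5) = (t + y)/(-7) = (t + y)*(-1/7) = -t/7 - y/7)
m(l, c) = -30 + 5*l
-2*(q(s, 5) + m(T, 1)) = -2*((-1/7*1/2 - 1/7*5) + (-30 + 5*(-3))) = -2*((-1/14 - 5/7) + (-30 - 15)) = -2*(-11/14 - 45) = -2*(-641/14) = 641/7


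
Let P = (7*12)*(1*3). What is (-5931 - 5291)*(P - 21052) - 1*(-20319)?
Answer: 233437919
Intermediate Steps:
P = 252 (P = 84*3 = 252)
(-5931 - 5291)*(P - 21052) - 1*(-20319) = (-5931 - 5291)*(252 - 21052) - 1*(-20319) = -11222*(-20800) + 20319 = 233417600 + 20319 = 233437919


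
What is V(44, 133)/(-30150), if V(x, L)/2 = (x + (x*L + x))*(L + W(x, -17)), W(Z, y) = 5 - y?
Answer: -4092/67 ≈ -61.075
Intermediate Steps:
V(x, L) = 2*(22 + L)*(2*x + L*x) (V(x, L) = 2*((x + (x*L + x))*(L + (5 - 1*(-17)))) = 2*((x + (L*x + x))*(L + (5 + 17))) = 2*((x + (x + L*x))*(L + 22)) = 2*((2*x + L*x)*(22 + L)) = 2*((22 + L)*(2*x + L*x)) = 2*(22 + L)*(2*x + L*x))
V(44, 133)/(-30150) = (2*44*(44 + 133² + 24*133))/(-30150) = (2*44*(44 + 17689 + 3192))*(-1/30150) = (2*44*20925)*(-1/30150) = 1841400*(-1/30150) = -4092/67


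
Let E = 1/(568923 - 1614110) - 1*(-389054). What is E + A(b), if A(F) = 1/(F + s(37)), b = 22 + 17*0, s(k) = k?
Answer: 23991417847910/61666033 ≈ 3.8905e+5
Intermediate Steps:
b = 22 (b = 22 + 0 = 22)
E = 406634183097/1045187 (E = 1/(-1045187) + 389054 = -1/1045187 + 389054 = 406634183097/1045187 ≈ 3.8905e+5)
A(F) = 1/(37 + F) (A(F) = 1/(F + 37) = 1/(37 + F))
E + A(b) = 406634183097/1045187 + 1/(37 + 22) = 406634183097/1045187 + 1/59 = 23991417847910/61666033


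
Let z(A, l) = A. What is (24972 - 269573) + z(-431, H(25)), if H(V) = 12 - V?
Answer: -245032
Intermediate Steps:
(24972 - 269573) + z(-431, H(25)) = (24972 - 269573) - 431 = -244601 - 431 = -245032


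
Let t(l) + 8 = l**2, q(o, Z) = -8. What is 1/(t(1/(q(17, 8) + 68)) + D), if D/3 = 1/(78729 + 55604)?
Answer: -483598800/3868645267 ≈ -0.12500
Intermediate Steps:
D = 3/134333 (D = 3/(78729 + 55604) = 3/134333 ≈ 2.2333e-5)
t(l) = -8 + l**2
1/(t(1/(q(17, 8) + 68)) + D) = 1/((-8 + (1/(-8 + 68))**2) + 3/134333) = 1/((-8 + (1/60)**2) + 3/134333) = 1/((-8 + 1/3600) + 3/134333) = 1/(-28799/3600 + 3/134333) = 1/(-3868645267/483598800) = -483598800/3868645267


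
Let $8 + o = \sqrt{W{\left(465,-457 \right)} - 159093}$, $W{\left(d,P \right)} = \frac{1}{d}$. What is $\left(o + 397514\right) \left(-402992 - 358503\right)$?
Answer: $-302698831470 - \frac{304598 i \sqrt{8599970865}}{93} \approx -3.027 \cdot 10^{11} - 3.0373 \cdot 10^{8} i$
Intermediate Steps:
$o = -8 + \frac{2 i \sqrt{8599970865}}{465}$ ($o = -8 + \sqrt{\frac{1}{465} - 159093} = -8 + \sqrt{- \frac{73978244}{465}} = -8 + \frac{2 i \sqrt{8599970865}}{465} \approx -8.0 + 398.86 i$)
$\left(o + 397514\right) \left(-402992 - 358503\right) = \left(\left(-8 + \frac{2 i \sqrt{8599970865}}{465}\right) + 397514\right) \left(-402992 - 358503\right) = \left(397506 + \frac{2 i \sqrt{8599970865}}{465}\right) \left(-761495\right) = -302698831470 - \frac{304598 i \sqrt{8599970865}}{93}$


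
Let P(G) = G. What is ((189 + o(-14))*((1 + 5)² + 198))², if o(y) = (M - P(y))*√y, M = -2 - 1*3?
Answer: 1893845772 + 186279912*I*√14 ≈ 1.8938e+9 + 6.97e+8*I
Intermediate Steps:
M = -5 (M = -2 - 3 = -5)
o(y) = √y*(-5 - y) (o(y) = (-5 - y)*√y = √y*(-5 - y))
((189 + o(-14))*((1 + 5)² + 198))² = ((189 + √(-14)*(-5 - 1*(-14)))*((1 + 5)² + 198))² = ((189 + (I*√14)*(-5 + 14))*(6² + 198))² = ((189 + (I*√14)*9)*(36 + 198))² = ((189 + 9*I*√14)*234)² = (44226 + 2106*I*√14)²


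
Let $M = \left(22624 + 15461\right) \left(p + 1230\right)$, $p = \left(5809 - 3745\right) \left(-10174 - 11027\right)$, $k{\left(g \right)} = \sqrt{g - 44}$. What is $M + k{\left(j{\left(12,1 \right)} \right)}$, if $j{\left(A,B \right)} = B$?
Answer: $-1666509490890 + i \sqrt{43} \approx -1.6665 \cdot 10^{12} + 6.5574 i$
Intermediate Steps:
$k{\left(g \right)} = \sqrt{-44 + g}$
$p = -43758864$ ($p = 2064 \left(-21201\right) = -43758864$)
$M = -1666509490890$ ($M = \left(22624 + 15461\right) \left(-43758864 + 1230\right) = 38085 \left(-43757634\right) = -1666509490890$)
$M + k{\left(j{\left(12,1 \right)} \right)} = -1666509490890 + \sqrt{-44 + 1} = -1666509490890 + \sqrt{-43} = -1666509490890 + i \sqrt{43}$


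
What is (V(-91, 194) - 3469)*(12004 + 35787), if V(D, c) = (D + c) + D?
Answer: -165213487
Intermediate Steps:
V(D, c) = c + 2*D
(V(-91, 194) - 3469)*(12004 + 35787) = ((194 + 2*(-91)) - 3469)*(12004 + 35787) = ((194 - 182) - 3469)*47791 = (12 - 3469)*47791 = -3457*47791 = -165213487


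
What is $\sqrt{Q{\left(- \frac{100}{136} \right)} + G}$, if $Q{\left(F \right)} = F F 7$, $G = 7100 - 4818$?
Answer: $\frac{\sqrt{2642367}}{34} \approx 47.81$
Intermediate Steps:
$G = 2282$
$Q{\left(F \right)} = 7 F^{2}$ ($Q{\left(F \right)} = F^{2} \cdot 7 = 7 F^{2}$)
$\sqrt{Q{\left(- \frac{100}{136} \right)} + G} = \sqrt{7 \left(- \frac{100}{136}\right)^{2} + 2282} = \sqrt{7 \left(\left(-100\right) \frac{1}{136}\right)^{2} + 2282} = \sqrt{7 \left(- \frac{25}{34}\right)^{2} + 2282} = \sqrt{7 \cdot \frac{625}{1156} + 2282} = \sqrt{\frac{4375}{1156} + 2282} = \sqrt{\frac{2642367}{1156}} = \frac{\sqrt{2642367}}{34}$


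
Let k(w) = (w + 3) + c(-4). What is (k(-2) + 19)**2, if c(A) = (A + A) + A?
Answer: 64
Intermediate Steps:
c(A) = 3*A (c(A) = 2*A + A = 3*A)
k(w) = -9 + w (k(w) = (w + 3) + 3*(-4) = (3 + w) - 12 = -9 + w)
(k(-2) + 19)**2 = ((-9 - 2) + 19)**2 = (-11 + 19)**2 = 8**2 = 64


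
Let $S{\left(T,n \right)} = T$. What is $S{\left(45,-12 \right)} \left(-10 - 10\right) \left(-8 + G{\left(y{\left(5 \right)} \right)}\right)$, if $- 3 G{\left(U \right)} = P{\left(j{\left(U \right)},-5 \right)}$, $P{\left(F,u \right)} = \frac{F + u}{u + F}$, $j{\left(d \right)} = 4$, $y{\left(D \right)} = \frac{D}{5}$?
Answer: $7500$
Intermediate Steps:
$y{\left(D \right)} = \frac{D}{5}$ ($y{\left(D \right)} = D \frac{1}{5} = \frac{D}{5}$)
$P{\left(F,u \right)} = 1$ ($P{\left(F,u \right)} = \frac{F + u}{F + u} = 1$)
$G{\left(U \right)} = - \frac{1}{3}$ ($G{\left(U \right)} = \left(- \frac{1}{3}\right) 1 = - \frac{1}{3}$)
$S{\left(45,-12 \right)} \left(-10 - 10\right) \left(-8 + G{\left(y{\left(5 \right)} \right)}\right) = 45 \left(-10 - 10\right) \left(-8 - \frac{1}{3}\right) = 45 \left(-10 - 10\right) \left(- \frac{25}{3}\right) = 45 \left(\left(-20\right) \left(- \frac{25}{3}\right)\right) = 45 \cdot \frac{500}{3} = 7500$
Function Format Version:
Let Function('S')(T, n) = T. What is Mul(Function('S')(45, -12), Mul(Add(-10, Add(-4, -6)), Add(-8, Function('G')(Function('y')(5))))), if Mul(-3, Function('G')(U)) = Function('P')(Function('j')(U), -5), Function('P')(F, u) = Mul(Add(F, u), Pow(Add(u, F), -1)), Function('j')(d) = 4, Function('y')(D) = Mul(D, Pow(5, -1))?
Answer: 7500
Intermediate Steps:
Function('y')(D) = Mul(Rational(1, 5), D) (Function('y')(D) = Mul(D, Rational(1, 5)) = Mul(Rational(1, 5), D))
Function('P')(F, u) = 1 (Function('P')(F, u) = Mul(Add(F, u), Pow(Add(F, u), -1)) = 1)
Function('G')(U) = Rational(-1, 3) (Function('G')(U) = Mul(Rational(-1, 3), 1) = Rational(-1, 3))
Mul(Function('S')(45, -12), Mul(Add(-10, Add(-4, -6)), Add(-8, Function('G')(Function('y')(5))))) = Mul(45, Mul(Add(-10, Add(-4, -6)), Add(-8, Rational(-1, 3)))) = Mul(45, Mul(Add(-10, -10), Rational(-25, 3))) = Mul(45, Mul(-20, Rational(-25, 3))) = Mul(45, Rational(500, 3)) = 7500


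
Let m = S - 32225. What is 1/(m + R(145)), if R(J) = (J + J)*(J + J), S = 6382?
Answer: 1/58257 ≈ 1.7165e-5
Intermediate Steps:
R(J) = 4*J² (R(J) = (2*J)*(2*J) = 4*J²)
m = -25843 (m = 6382 - 32225 = -25843)
1/(m + R(145)) = 1/(-25843 + 4*145²) = 1/(-25843 + 4*21025) = 1/(-25843 + 84100) = 1/58257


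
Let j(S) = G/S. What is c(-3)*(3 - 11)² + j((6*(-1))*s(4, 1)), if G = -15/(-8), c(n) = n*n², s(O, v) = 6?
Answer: -165893/96 ≈ -1728.1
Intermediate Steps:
c(n) = n³
G = 15/8 (G = -15*(-⅛) = 15/8 ≈ 1.8750)
j(S) = 15/(8*S)
c(-3)*(3 - 11)² + j((6*(-1))*s(4, 1)) = (-3)³*(3 - 11)² + 15/(8*(((6*(-1))*6))) = -27*(-8)² + 15/(8*((-6*6))) = -27*64 + (15/8)/(-36) = -1728 + (15/8)*(-1/36) = -1728 - 5/96 = -165893/96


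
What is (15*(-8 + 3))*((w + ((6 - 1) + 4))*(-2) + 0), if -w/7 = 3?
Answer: -1800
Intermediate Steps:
w = -21 (w = -7*3 = -21)
(15*(-8 + 3))*((w + ((6 - 1) + 4))*(-2) + 0) = (15*(-8 + 3))*((-21 + ((6 - 1) + 4))*(-2) + 0) = (15*(-5))*((-21 + (5 + 4))*(-2) + 0) = -75*((-21 + 9)*(-2) + 0) = -75*(-12*(-2) + 0) = -75*(24 + 0) = -75*24 = -1800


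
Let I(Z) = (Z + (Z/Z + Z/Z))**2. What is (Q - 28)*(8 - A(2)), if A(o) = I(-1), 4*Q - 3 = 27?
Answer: -287/2 ≈ -143.50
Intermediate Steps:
Q = 15/2 (Q = 3/4 + (1/4)*27 = 3/4 + 27/4 = 15/2 ≈ 7.5000)
I(Z) = (2 + Z)**2 (I(Z) = (Z + (1 + 1))**2 = (Z + 2)**2 = (2 + Z)**2)
A(o) = 1 (A(o) = (2 - 1)**2 = 1**2 = 1)
(Q - 28)*(8 - A(2)) = (15/2 - 28)*(8 - 1*1) = -41*(8 - 1)/2 = -41/2*7 = -287/2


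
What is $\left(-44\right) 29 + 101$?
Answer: $-1175$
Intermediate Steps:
$\left(-44\right) 29 + 101 = -1276 + 101 = -1175$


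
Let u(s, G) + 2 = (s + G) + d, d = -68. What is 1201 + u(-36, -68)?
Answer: 1027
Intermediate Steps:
u(s, G) = -70 + G + s (u(s, G) = -2 + ((s + G) - 68) = -2 + ((G + s) - 68) = -2 + (-68 + G + s) = -70 + G + s)
1201 + u(-36, -68) = 1201 + (-70 - 68 - 36) = 1201 - 174 = 1027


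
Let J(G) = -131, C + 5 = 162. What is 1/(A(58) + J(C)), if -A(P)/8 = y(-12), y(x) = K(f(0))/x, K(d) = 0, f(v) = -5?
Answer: -1/131 ≈ -0.0076336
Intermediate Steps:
C = 157 (C = -5 + 162 = 157)
y(x) = 0 (y(x) = 0/x = 0)
A(P) = 0 (A(P) = -8*0 = 0)
1/(A(58) + J(C)) = 1/(0 - 131) = 1/(-131) = -1/131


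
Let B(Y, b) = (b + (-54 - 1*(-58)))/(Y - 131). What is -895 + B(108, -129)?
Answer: -20460/23 ≈ -889.57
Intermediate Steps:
B(Y, b) = (4 + b)/(-131 + Y) (B(Y, b) = (b + (-54 + 58))/(-131 + Y) = (b + 4)/(-131 + Y) = (4 + b)/(-131 + Y))
-895 + B(108, -129) = -895 + (4 - 129)/(-131 + 108) = -895 - 125/(-23) = -895 - 1/23*(-125) = -895 + 125/23 = -20460/23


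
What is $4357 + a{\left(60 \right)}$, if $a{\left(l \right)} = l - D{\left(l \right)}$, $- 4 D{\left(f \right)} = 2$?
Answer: $\frac{8835}{2} \approx 4417.5$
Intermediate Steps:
$D{\left(f \right)} = - \frac{1}{2}$ ($D{\left(f \right)} = \left(- \frac{1}{4}\right) 2 = - \frac{1}{2}$)
$a{\left(l \right)} = \frac{1}{2} + l$ ($a{\left(l \right)} = l - - \frac{1}{2} = l + \frac{1}{2} = \frac{1}{2} + l$)
$4357 + a{\left(60 \right)} = 4357 + \left(\frac{1}{2} + 60\right) = 4357 + \frac{121}{2} = \frac{8835}{2}$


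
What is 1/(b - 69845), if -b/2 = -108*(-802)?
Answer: -1/243077 ≈ -4.1139e-6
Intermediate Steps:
b = -173232 (b = -(-216)*(-802) = -2*86616 = -173232)
1/(b - 69845) = 1/(-173232 - 69845) = 1/(-243077) = -1/243077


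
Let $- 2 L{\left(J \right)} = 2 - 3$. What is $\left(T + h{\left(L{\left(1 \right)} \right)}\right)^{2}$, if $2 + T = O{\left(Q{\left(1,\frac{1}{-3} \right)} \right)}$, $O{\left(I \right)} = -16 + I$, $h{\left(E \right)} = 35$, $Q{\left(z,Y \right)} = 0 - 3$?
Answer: $196$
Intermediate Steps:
$L{\left(J \right)} = \frac{1}{2}$ ($L{\left(J \right)} = - \frac{2 - 3}{2} = \left(- \frac{1}{2}\right) \left(-1\right) = \frac{1}{2}$)
$Q{\left(z,Y \right)} = -3$ ($Q{\left(z,Y \right)} = 0 - 3 = -3$)
$T = -21$ ($T = -2 - 19 = -21$)
$\left(T + h{\left(L{\left(1 \right)} \right)}\right)^{2} = \left(-21 + 35\right)^{2} = 14^{2} = 196$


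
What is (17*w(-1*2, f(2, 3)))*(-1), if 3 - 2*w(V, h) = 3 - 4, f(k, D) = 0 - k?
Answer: -34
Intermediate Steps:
f(k, D) = -k
w(V, h) = 2 (w(V, h) = 3/2 - (3 - 4)/2 = 3/2 - 1/2*(-1) = 3/2 + 1/2 = 2)
(17*w(-1*2, f(2, 3)))*(-1) = (17*2)*(-1) = 34*(-1) = -34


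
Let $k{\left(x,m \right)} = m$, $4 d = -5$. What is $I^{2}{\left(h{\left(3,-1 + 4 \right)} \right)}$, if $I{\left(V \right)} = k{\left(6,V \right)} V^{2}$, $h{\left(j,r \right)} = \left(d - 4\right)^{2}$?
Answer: $\frac{7355827511386641}{16777216} \approx 4.3844 \cdot 10^{8}$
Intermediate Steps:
$d = - \frac{5}{4}$ ($d = \frac{1}{4} \left(-5\right) = - \frac{5}{4} \approx -1.25$)
$h{\left(j,r \right)} = \frac{441}{16}$ ($h{\left(j,r \right)} = \left(- \frac{5}{4} - 4\right)^{2} = \left(- \frac{21}{4}\right)^{2} = \frac{441}{16}$)
$I{\left(V \right)} = V^{3}$ ($I{\left(V \right)} = V V^{2} = V^{3}$)
$I^{2}{\left(h{\left(3,-1 + 4 \right)} \right)} = \left(\left(\frac{441}{16}\right)^{3}\right)^{2} = \left(\frac{85766121}{4096}\right)^{2} = \frac{7355827511386641}{16777216}$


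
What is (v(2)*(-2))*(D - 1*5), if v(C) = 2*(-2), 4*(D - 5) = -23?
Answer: -46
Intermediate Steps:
D = -3/4 (D = 5 + (1/4)*(-23) = 5 - 23/4 = -3/4 ≈ -0.75000)
v(C) = -4
(v(2)*(-2))*(D - 1*5) = (-4*(-2))*(-3/4 - 1*5) = 8*(-3/4 - 5) = 8*(-23/4) = -46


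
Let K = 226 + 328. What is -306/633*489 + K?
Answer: 67016/211 ≈ 317.61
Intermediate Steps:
K = 554
-306/633*489 + K = -306/633*489 + 554 = -306*1/633*489 + 554 = -102/211*489 + 554 = -49878/211 + 554 = 67016/211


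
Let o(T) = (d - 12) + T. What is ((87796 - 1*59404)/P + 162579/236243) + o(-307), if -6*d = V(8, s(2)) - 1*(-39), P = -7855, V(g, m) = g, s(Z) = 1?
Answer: -3671587787431/11134132590 ≈ -329.76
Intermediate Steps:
d = -47/6 (d = -(8 - 1*(-39))/6 = -(8 + 39)/6 = -1/6*47 = -47/6 ≈ -7.8333)
o(T) = -119/6 + T (o(T) = (-47/6 - 12) + T = -119/6 + T)
((87796 - 1*59404)/P + 162579/236243) + o(-307) = ((87796 - 1*59404)/(-7855) + 162579/236243) + (-119/6 - 307) = ((87796 - 59404)*(-1/7855) + 162579*(1/236243)) - 1961/6 = (28392*(-1/7855) + 162579/236243) - 1961/6 = (-28392/7855 + 162579/236243) - 1961/6 = -5430353211/1855688765 - 1961/6 = -3671587787431/11134132590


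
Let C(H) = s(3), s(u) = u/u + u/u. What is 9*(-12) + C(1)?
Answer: -106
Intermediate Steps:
s(u) = 2 (s(u) = 1 + 1 = 2)
C(H) = 2
9*(-12) + C(1) = 9*(-12) + 2 = -108 + 2 = -106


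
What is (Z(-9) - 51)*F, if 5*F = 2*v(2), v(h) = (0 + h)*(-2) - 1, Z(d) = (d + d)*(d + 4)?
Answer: -78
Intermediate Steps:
Z(d) = 2*d*(4 + d) (Z(d) = (2*d)*(4 + d) = 2*d*(4 + d))
v(h) = -1 - 2*h (v(h) = h*(-2) - 1 = -2*h - 1 = -1 - 2*h)
F = -2 (F = (2*(-1 - 2*2))/5 = (2*(-1 - 4))/5 = (2*(-5))/5 = (⅕)*(-10) = -2)
(Z(-9) - 51)*F = (2*(-9)*(4 - 9) - 51)*(-2) = (2*(-9)*(-5) - 51)*(-2) = (90 - 51)*(-2) = 39*(-2) = -78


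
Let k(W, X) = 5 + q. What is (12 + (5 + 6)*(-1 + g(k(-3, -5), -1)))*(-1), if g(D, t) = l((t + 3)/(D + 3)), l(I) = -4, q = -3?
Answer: 43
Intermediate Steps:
k(W, X) = 2 (k(W, X) = 5 - 3 = 2)
g(D, t) = -4
(12 + (5 + 6)*(-1 + g(k(-3, -5), -1)))*(-1) = (12 + (5 + 6)*(-1 - 4))*(-1) = (12 + 11*(-5))*(-1) = (12 - 55)*(-1) = -43*(-1) = 43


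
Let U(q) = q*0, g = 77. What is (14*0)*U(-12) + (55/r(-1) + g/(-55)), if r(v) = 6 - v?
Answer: 226/35 ≈ 6.4571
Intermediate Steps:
U(q) = 0
(14*0)*U(-12) + (55/r(-1) + g/(-55)) = (14*0)*0 + (55/(6 - 1*(-1)) + 77/(-55)) = 0*0 + (55/(6 + 1) + 77*(-1/55)) = 0 + (55/7 - 7/5) = 0 + 226/35 = 226/35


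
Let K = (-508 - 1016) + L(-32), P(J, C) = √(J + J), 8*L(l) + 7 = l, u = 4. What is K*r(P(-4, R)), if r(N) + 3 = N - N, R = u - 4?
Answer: 36693/8 ≈ 4586.6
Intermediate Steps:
R = 0 (R = 4 - 4 = 0)
L(l) = -7/8 + l/8
P(J, C) = √2*√J (P(J, C) = √(2*J) = √2*√J)
r(N) = -3 (r(N) = -3 + (N - N) = -3 + 0 = -3)
K = -12231/8 (K = (-508 - 1016) + (-7/8 + (⅛)*(-32)) = -1524 + (-7/8 - 4) = -1524 - 39/8 = -12231/8 ≈ -1528.9)
K*r(P(-4, R)) = -12231/8*(-3) = 36693/8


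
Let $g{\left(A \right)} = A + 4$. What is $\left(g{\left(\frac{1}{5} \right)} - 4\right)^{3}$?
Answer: $\frac{1}{125} \approx 0.008$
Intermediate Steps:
$g{\left(A \right)} = 4 + A$
$\left(g{\left(\frac{1}{5} \right)} - 4\right)^{3} = \left(\left(4 + \frac{1}{5}\right) - 4\right)^{3} = \left(\frac{21}{5} - 4\right)^{3} = \left(\frac{1}{5}\right)^{3} = \frac{1}{125}$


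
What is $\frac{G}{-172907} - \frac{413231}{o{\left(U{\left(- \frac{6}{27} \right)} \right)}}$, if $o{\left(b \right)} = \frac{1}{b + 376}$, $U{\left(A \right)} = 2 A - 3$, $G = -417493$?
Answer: $- \frac{239573631772064}{1556163} \approx -1.5395 \cdot 10^{8}$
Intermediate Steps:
$U{\left(A \right)} = -3 + 2 A$
$o{\left(b \right)} = \frac{1}{376 + b}$
$\frac{G}{-172907} - \frac{413231}{o{\left(U{\left(- \frac{6}{27} \right)} \right)}} = - \frac{417493}{-172907} - \frac{413231}{\frac{1}{376 - \left(3 - 2 \left(- \frac{6}{27}\right)\right)}} = \left(-417493\right) \left(- \frac{1}{172907}\right) - \frac{413231}{\frac{1}{376 - \left(3 - 2 \left(\left(-6\right) \frac{1}{27}\right)\right)}} = \frac{417493}{172907} - \frac{413231}{\frac{1}{376 + \left(-3 + 2 \left(- \frac{2}{9}\right)\right)}} = \frac{417493}{172907} - \frac{413231}{\frac{1}{376 - \frac{31}{9}}} = \frac{417493}{172907} - \frac{413231}{\frac{1}{\frac{3353}{9}}} = \frac{417493}{172907} - \frac{413231}{\frac{9}{3353}} = \frac{417493}{172907} - \frac{1385563543}{9} = - \frac{239573631772064}{1556163}$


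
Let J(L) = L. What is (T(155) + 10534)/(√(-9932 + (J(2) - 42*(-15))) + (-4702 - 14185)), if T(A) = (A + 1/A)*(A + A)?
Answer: -1106513782/356728069 - 585860*I*√93/356728069 ≈ -3.1018 - 0.015838*I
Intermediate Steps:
T(A) = 2*A*(A + 1/A) (T(A) = (A + 1/A)*(2*A) = 2*A*(A + 1/A))
(T(155) + 10534)/(√(-9932 + (J(2) - 42*(-15))) + (-4702 - 14185)) = ((2 + 2*155²) + 10534)/(√(-9932 + (2 - 42*(-15))) + (-4702 - 14185)) = ((2 + 2*24025) + 10534)/(√(-9932 + (2 + 630)) - 18887) = ((2 + 48050) + 10534)/(√(-9932 + 632) - 18887) = (48052 + 10534)/(√(-9300) - 18887) = 58586/(10*I*√93 - 18887) = 58586/(-18887 + 10*I*√93)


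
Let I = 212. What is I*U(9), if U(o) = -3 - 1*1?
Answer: -848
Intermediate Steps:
U(o) = -4 (U(o) = -3 - 1 = -4)
I*U(9) = 212*(-4) = -848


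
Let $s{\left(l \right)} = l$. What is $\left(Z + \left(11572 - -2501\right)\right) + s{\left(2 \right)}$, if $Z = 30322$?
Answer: $44397$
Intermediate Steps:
$\left(Z + \left(11572 - -2501\right)\right) + s{\left(2 \right)} = \left(30322 + \left(11572 - -2501\right)\right) + 2 = \left(30322 + \left(11572 + 2501\right)\right) + 2 = \left(30322 + 14073\right) + 2 = 44395 + 2 = 44397$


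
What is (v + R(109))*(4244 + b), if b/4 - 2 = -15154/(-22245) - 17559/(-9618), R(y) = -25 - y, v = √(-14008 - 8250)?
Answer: -20365120157492/35658735 + 151978508638*I*√22258/35658735 ≈ -5.7111e+5 + 6.3586e+5*I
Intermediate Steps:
v = I*√22258 (v = √(-22258) = I*√22258 ≈ 149.19*I)
b = 642837298/35658735 (b = 8 + 4*(-15154/(-22245) - 17559/(-9618)) = 8 + 4*(-15154*(-1/22245) - 17559*(-1/9618)) = 8 + 4*(15154/22245 + 5853/3206) = 8 + 4*(178783709/71317470) = 8 + 357567418/35658735 = 642837298/35658735 ≈ 18.027)
(v + R(109))*(4244 + b) = (I*√22258 + (-25 - 1*109))*(4244 + 642837298/35658735) = (I*√22258 + (-25 - 109))*(151978508638/35658735) = (I*√22258 - 134)*(151978508638/35658735) = (-134 + I*√22258)*(151978508638/35658735) = -20365120157492/35658735 + 151978508638*I*√22258/35658735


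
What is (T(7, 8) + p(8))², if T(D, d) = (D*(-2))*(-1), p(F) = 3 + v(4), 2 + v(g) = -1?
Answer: 196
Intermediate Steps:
v(g) = -3 (v(g) = -2 - 1 = -3)
p(F) = 0 (p(F) = 3 - 3 = 0)
T(D, d) = 2*D (T(D, d) = -2*D*(-1) = 2*D)
(T(7, 8) + p(8))² = (2*7 + 0)² = (14 + 0)² = 14² = 196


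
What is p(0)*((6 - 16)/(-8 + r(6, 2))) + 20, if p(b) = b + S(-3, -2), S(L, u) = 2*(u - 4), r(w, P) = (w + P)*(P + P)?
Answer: 25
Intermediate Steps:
r(w, P) = 2*P*(P + w) (r(w, P) = (P + w)*(2*P) = 2*P*(P + w))
S(L, u) = -8 + 2*u (S(L, u) = 2*(-4 + u) = -8 + 2*u)
p(b) = -12 + b (p(b) = b + (-8 + 2*(-2)) = b + (-8 - 4) = b - 12 = -12 + b)
p(0)*((6 - 16)/(-8 + r(6, 2))) + 20 = (-12 + 0)*((6 - 16)/(-8 + 2*2*(2 + 6))) + 20 = -(-120)/(-8 + 2*2*8) + 20 = -(-120)/(-8 + 32) + 20 = -(-120)/24 + 20 = -12*(-5/12) + 20 = 5 + 20 = 25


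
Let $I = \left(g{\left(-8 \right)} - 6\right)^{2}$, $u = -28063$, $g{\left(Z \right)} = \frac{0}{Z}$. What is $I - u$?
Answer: $28099$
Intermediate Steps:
$g{\left(Z \right)} = 0$
$I = 36$ ($I = \left(0 - 6\right)^{2} = \left(-6\right)^{2} = 36$)
$I - u = 36 - -28063 = 36 + 28063 = 28099$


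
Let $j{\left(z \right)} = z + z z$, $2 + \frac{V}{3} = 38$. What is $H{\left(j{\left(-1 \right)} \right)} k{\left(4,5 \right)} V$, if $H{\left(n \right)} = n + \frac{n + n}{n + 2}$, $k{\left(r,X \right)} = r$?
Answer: $0$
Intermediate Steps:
$V = 108$ ($V = -6 + 3 \cdot 38 = -6 + 114 = 108$)
$j{\left(z \right)} = z + z^{2}$
$H{\left(n \right)} = n + \frac{2 n}{2 + n}$
$H{\left(j{\left(-1 \right)} \right)} k{\left(4,5 \right)} V = \frac{- (1 - 1) \left(4 - \left(1 - 1\right)\right)}{2 - \left(1 - 1\right)} 4 \cdot 108 = \frac{\left(-1\right) 0 \left(4 - 0\right)}{2 - 0} \cdot 4 \cdot 108 = \frac{0 \left(4 + 0\right)}{2 + 0} \cdot 4 \cdot 108 = 0 \cdot \frac{1}{2} \cdot 4 \cdot 4 \cdot 108 = 0 \cdot 4 \cdot 108 = 0 \cdot 108 = 0$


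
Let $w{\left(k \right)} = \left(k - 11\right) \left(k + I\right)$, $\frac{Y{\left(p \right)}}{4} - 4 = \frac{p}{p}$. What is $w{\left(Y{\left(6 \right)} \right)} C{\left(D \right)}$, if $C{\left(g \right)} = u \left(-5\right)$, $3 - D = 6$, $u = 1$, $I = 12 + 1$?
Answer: $-1485$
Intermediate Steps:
$I = 13$
$Y{\left(p \right)} = 20$ ($Y{\left(p \right)} = 16 + 4 \frac{p}{p} = 16 + 4 \cdot 1 = 16 + 4 = 20$)
$D = -3$ ($D = 3 - 6 = -3$)
$C{\left(g \right)} = -5$ ($C{\left(g \right)} = 1 \left(-5\right) = -5$)
$w{\left(k \right)} = \left(-11 + k\right) \left(13 + k\right)$ ($w{\left(k \right)} = \left(k - 11\right) \left(k + 13\right) = \left(-11 + k\right) \left(13 + k\right)$)
$w{\left(Y{\left(6 \right)} \right)} C{\left(D \right)} = \left(-143 + 20^{2} + 2 \cdot 20\right) \left(-5\right) = \left(-143 + 400 + 40\right) \left(-5\right) = 297 \left(-5\right) = -1485$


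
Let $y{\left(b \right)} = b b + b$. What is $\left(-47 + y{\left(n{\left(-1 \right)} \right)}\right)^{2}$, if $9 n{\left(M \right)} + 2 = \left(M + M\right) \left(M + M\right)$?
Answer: $\frac{14326225}{6561} \approx 2183.5$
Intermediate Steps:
$n{\left(M \right)} = - \frac{2}{9} + \frac{4 M^{2}}{9}$ ($n{\left(M \right)} = - \frac{2}{9} + \frac{\left(M + M\right) \left(M + M\right)}{9} = - \frac{2}{9} + \frac{2 M 2 M}{9} = - \frac{2}{9} + \frac{4 M^{2}}{9}$)
$y{\left(b \right)} = b + b^{2}$ ($y{\left(b \right)} = b^{2} + b = b + b^{2}$)
$\left(-47 + y{\left(n{\left(-1 \right)} \right)}\right)^{2} = \left(-47 + \left(- \frac{2}{9} + \frac{4 \left(-1\right)^{2}}{9}\right) \left(1 - \left(\frac{2}{9} - \frac{4 \left(-1\right)^{2}}{9}\right)\right)\right)^{2} = \left(-47 + \left(- \frac{2}{9} + \frac{4}{9} \cdot 1\right) \left(1 + \left(- \frac{2}{9} + \frac{4}{9} \cdot 1\right)\right)\right)^{2} = \left(-47 + \left(- \frac{2}{9} + \frac{4}{9}\right) \left(1 + \left(- \frac{2}{9} + \frac{4}{9}\right)\right)\right)^{2} = \left(-47 + \frac{2 \left(1 + \frac{2}{9}\right)}{9}\right)^{2} = \left(-47 + \frac{2}{9} \cdot \frac{11}{9}\right)^{2} = \left(-47 + \frac{22}{81}\right)^{2} = \left(- \frac{3785}{81}\right)^{2} = \frac{14326225}{6561}$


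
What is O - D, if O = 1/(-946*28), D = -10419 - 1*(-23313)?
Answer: -341536273/26488 ≈ -12894.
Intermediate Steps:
D = 12894 (D = -10419 + 23313 = 12894)
O = -1/26488 (O = 1/(-26488) = -1/26488 ≈ -3.7753e-5)
O - D = -1/26488 - 1*12894 = -1/26488 - 12894 = -341536273/26488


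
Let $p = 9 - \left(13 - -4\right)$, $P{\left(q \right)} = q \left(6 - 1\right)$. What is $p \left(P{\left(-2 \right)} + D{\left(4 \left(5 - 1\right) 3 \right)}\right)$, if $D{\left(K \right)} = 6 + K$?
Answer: $-352$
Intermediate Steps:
$P{\left(q \right)} = 5 q$ ($P{\left(q \right)} = q 5 = 5 q$)
$p = -8$ ($p = 9 - \left(13 + 4\right) = 9 - 17 = -8$)
$p \left(P{\left(-2 \right)} + D{\left(4 \left(5 - 1\right) 3 \right)}\right) = - 8 \left(5 \left(-2\right) + \left(6 + 4 \left(5 - 1\right) 3\right)\right) = - 8 \left(-10 + \left(6 + 4 \cdot 4 \cdot 3\right)\right) = - 8 \left(-10 + \left(6 + 16 \cdot 3\right)\right) = - 8 \left(-10 + \left(6 + 48\right)\right) = - 8 \left(-10 + 54\right) = \left(-8\right) 44 = -352$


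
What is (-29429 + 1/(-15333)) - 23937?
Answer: -818260879/15333 ≈ -53366.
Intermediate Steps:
(-29429 + 1/(-15333)) - 23937 = (-29429 - 1/15333) - 23937 = -451234858/15333 - 23937 = -818260879/15333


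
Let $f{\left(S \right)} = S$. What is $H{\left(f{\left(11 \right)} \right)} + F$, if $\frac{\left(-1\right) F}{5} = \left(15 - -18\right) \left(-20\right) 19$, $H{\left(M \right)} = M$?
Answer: $62711$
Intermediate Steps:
$F = 62700$ ($F = - 5 \left(15 - -18\right) \left(-20\right) 19 = - 5 \left(15 + 18\right) \left(-20\right) 19 = - 5 \cdot 33 \left(-20\right) 19 = - 5 \left(\left(-660\right) 19\right) = \left(-5\right) \left(-12540\right) = 62700$)
$H{\left(f{\left(11 \right)} \right)} + F = 11 + 62700 = 62711$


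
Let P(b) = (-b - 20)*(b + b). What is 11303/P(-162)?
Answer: -11303/46008 ≈ -0.24567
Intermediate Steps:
P(b) = 2*b*(-20 - b) (P(b) = (-20 - b)*(2*b) = 2*b*(-20 - b))
11303/P(-162) = 11303/((-2*(-162)*(20 - 162))) = 11303/((-2*(-162)*(-142))) = 11303/(-46008) = 11303*(-1/46008) = -11303/46008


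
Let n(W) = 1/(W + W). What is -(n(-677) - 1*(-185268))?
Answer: -250852871/1354 ≈ -1.8527e+5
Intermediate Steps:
n(W) = 1/(2*W)
-(n(-677) - 1*(-185268)) = -((½)/(-677) - 1*(-185268)) = -((½)*(-1/677) + 185268) = -(-1/1354 + 185268) = -1*250852871/1354 = -250852871/1354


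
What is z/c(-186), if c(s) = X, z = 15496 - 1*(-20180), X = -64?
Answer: -8919/16 ≈ -557.44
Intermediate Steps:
z = 35676 (z = 15496 + 20180 = 35676)
c(s) = -64
z/c(-186) = 35676/(-64) = 35676*(-1/64) = -8919/16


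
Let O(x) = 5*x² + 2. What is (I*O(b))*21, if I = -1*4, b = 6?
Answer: -15288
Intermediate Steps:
I = -4
O(x) = 2 + 5*x²
(I*O(b))*21 = -4*(2 + 5*6²)*21 = -4*(2 + 5*36)*21 = -4*(2 + 180)*21 = -4*182*21 = -728*21 = -15288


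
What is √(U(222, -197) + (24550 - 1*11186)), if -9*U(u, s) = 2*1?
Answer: 11*√994/3 ≈ 115.60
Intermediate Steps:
U(u, s) = -2/9
√(U(222, -197) + (24550 - 1*11186)) = √(-2/9 + (24550 - 1*11186)) = √(-2/9 + (24550 - 11186)) = √(-2/9 + 13364) = √(120274/9) = 11*√994/3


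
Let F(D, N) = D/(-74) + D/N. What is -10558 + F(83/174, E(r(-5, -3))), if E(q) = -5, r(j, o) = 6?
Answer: -679730597/64380 ≈ -10558.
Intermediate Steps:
F(D, N) = -D/74 + D/N (F(D, N) = D*(-1/74) + D/N = -D/74 + D/N)
-10558 + F(83/174, E(r(-5, -3))) = -10558 + (-83/(74*174) + (83/174)/(-5)) = -10558 + (-83/(74*174) + (83*(1/174))*(-⅕)) = -10558 + (-1/74*83/174 + (83/174)*(-⅕)) = -10558 + (-83/12876 - 83/870) = -10558 - 6557/64380 = -679730597/64380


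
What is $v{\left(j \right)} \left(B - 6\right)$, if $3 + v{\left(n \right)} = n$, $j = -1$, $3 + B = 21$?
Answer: $-48$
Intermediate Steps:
$B = 18$ ($B = -3 + 21 = 18$)
$v{\left(n \right)} = -3 + n$
$v{\left(j \right)} \left(B - 6\right) = \left(-3 - 1\right) \left(18 - 6\right) = \left(-4\right) 12 = -48$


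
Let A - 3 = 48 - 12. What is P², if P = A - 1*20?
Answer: 361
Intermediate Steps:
A = 39 (A = 3 + (48 - 12) = 3 + 36 = 39)
P = 19 (P = 39 - 1*20 = 39 - 20 = 19)
P² = 19² = 361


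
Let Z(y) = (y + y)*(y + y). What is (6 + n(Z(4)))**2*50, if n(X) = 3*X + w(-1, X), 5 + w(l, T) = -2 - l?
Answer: 1843200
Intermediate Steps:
w(l, T) = -7 - l (w(l, T) = -5 + (-2 - l) = -7 - l)
Z(y) = 4*y**2 (Z(y) = (2*y)*(2*y) = 4*y**2)
n(X) = -6 + 3*X (n(X) = 3*X + (-7 - 1*(-1)) = 3*X + (-7 + 1) = 3*X - 6 = -6 + 3*X)
(6 + n(Z(4)))**2*50 = (6 + (-6 + 3*(4*4**2)))**2*50 = (6 + (-6 + 3*(4*16)))**2*50 = (6 + (-6 + 3*64))**2*50 = (6 + (-6 + 192))**2*50 = (6 + 186)**2*50 = 192**2*50 = 36864*50 = 1843200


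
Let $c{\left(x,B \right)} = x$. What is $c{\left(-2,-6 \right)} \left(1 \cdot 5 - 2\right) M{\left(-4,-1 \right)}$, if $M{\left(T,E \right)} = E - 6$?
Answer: $42$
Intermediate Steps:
$M{\left(T,E \right)} = -6 + E$ ($M{\left(T,E \right)} = E - 6 = -6 + E$)
$c{\left(-2,-6 \right)} \left(1 \cdot 5 - 2\right) M{\left(-4,-1 \right)} = - 2 \left(1 \cdot 5 - 2\right) \left(-6 - 1\right) = - 2 \left(5 - 2\right) \left(-7\right) = \left(-2\right) 3 \left(-7\right) = \left(-6\right) \left(-7\right) = 42$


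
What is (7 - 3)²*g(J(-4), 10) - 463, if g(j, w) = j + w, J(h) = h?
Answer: -367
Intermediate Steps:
(7 - 3)²*g(J(-4), 10) - 463 = (7 - 3)²*(-4 + 10) - 463 = 4²*6 - 463 = 16*6 - 463 = 96 - 463 = -367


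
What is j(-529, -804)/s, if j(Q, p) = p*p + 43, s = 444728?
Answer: 646459/444728 ≈ 1.4536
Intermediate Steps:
j(Q, p) = 43 + p² (j(Q, p) = p² + 43 = 43 + p²)
j(-529, -804)/s = (43 + (-804)²)/444728 = (43 + 646416)*(1/444728) = 646459*(1/444728) = 646459/444728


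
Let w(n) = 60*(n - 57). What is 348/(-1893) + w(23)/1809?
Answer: -499028/380493 ≈ -1.3115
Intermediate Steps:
w(n) = -3420 + 60*n (w(n) = 60*(-57 + n) = -3420 + 60*n)
348/(-1893) + w(23)/1809 = 348/(-1893) + (-3420 + 60*23)/1809 = 348*(-1/1893) + (-3420 + 1380)*(1/1809) = -116/631 - 2040*1/1809 = -116/631 - 680/603 = -499028/380493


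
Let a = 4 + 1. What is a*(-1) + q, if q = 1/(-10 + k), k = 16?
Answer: -29/6 ≈ -4.8333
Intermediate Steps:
a = 5
q = ⅙ (q = 1/(-10 + 16) = 1/6 = ⅙ ≈ 0.16667)
a*(-1) + q = 5*(-1) + ⅙ = -5 + ⅙ = -29/6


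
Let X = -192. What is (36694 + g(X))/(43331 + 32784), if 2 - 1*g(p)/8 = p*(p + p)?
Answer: -553114/76115 ≈ -7.2668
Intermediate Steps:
g(p) = 16 - 16*p² (g(p) = 16 - 8*p*(p + p) = 16 - 8*p*2*p = 16 - 16*p²)
(36694 + g(X))/(43331 + 32784) = (36694 + (16 - 16*(-192)²))/(43331 + 32784) = (36694 + (16 - 16*36864))/76115 = (36694 + (16 - 589824))*(1/76115) = (36694 - 589808)*(1/76115) = -553114*1/76115 = -553114/76115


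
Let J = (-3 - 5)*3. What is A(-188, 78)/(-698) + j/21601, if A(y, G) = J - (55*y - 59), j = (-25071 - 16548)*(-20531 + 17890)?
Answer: 76497103367/15077498 ≈ 5073.6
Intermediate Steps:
j = 109915779 (j = -41619*(-2641) = 109915779)
J = -24 (J = -8*3 = -24)
A(y, G) = 35 - 55*y (A(y, G) = -24 - (55*y - 59) = -24 - (-59 + 55*y) = -24 + (59 - 55*y) = 35 - 55*y)
A(-188, 78)/(-698) + j/21601 = (35 - 55*(-188))/(-698) + 109915779/21601 = (35 + 10340)*(-1/698) + 109915779*(1/21601) = 10375*(-1/698) + 109915779/21601 = -10375/698 + 109915779/21601 = 76497103367/15077498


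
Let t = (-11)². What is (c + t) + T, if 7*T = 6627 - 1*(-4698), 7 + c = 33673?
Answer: 247834/7 ≈ 35405.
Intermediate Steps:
c = 33666 (c = -7 + 33673 = 33666)
t = 121
T = 11325/7 (T = (6627 - 1*(-4698))/7 = (6627 + 4698)/7 = (⅐)*11325 = 11325/7 ≈ 1617.9)
(c + t) + T = (33666 + 121) + 11325/7 = 33787 + 11325/7 = 247834/7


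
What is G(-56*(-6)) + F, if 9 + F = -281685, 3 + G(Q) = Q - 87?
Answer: -281448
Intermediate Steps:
G(Q) = -90 + Q (G(Q) = -3 + (Q - 87) = -3 + (-87 + Q) = -90 + Q)
F = -281694 (F = -9 - 281685 = -281694)
G(-56*(-6)) + F = (-90 - 56*(-6)) - 281694 = (-90 + 336) - 281694 = 246 - 281694 = -281448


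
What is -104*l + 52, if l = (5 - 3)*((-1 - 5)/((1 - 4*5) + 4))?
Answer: -156/5 ≈ -31.200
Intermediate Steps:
l = ⅘ (l = 2*(-6/((1 - 20) + 4)) = 2*(-6/(-19 + 4)) = 2*(-6/(-15)) = 2*(-6*(-1/15)) = 2*(⅖) = ⅘ ≈ 0.80000)
-104*l + 52 = -104*⅘ + 52 = -416/5 + 52 = -156/5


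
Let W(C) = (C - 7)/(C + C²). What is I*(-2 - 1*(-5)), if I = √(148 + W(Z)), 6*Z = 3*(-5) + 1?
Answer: 3*√145 ≈ 36.125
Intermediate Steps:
Z = -7/3 (Z = (3*(-5) + 1)/6 = (-15 + 1)/6 = (⅙)*(-14) = -7/3 ≈ -2.3333)
W(C) = (-7 + C)/(C + C²)
I = √145 (I = √(148 + (-7 - 7/3)/((-7/3)*(1 - 7/3))) = √(148 - 3/7*(-28/3)/(-4/3)) = √(148 - 3/7*(-¾)*(-28/3)) = √(148 - 3) = √145 ≈ 12.042)
I*(-2 - 1*(-5)) = √145*(-2 - 1*(-5)) = √145*(-2 + 5) = √145*3 = 3*√145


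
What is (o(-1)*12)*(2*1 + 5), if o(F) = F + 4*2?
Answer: 588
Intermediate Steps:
o(F) = 8 + F (o(F) = F + 8 = 8 + F)
(o(-1)*12)*(2*1 + 5) = ((8 - 1)*12)*(2*1 + 5) = (7*12)*(2 + 5) = 84*7 = 588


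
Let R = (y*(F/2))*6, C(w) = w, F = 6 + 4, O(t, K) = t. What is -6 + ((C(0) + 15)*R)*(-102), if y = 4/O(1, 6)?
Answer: -183606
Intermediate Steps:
F = 10
y = 4 (y = 4/1 = 4*1 = 4)
R = 120 (R = (4*(10/2))*6 = (4*(10*(½)))*6 = (4*5)*6 = 20*6 = 120)
-6 + ((C(0) + 15)*R)*(-102) = -6 + ((0 + 15)*120)*(-102) = -6 + (15*120)*(-102) = -6 + 1800*(-102) = -6 - 183600 = -183606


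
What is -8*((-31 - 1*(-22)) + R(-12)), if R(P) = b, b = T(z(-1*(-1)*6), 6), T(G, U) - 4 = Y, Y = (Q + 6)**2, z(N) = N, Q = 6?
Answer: -1112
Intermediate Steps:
Y = 144 (Y = (6 + 6)**2 = 12**2 = 144)
T(G, U) = 148 (T(G, U) = 4 + 144 = 148)
b = 148
R(P) = 148
-8*((-31 - 1*(-22)) + R(-12)) = -8*((-31 - 1*(-22)) + 148) = -8*((-31 + 22) + 148) = -8*(-9 + 148) = -8*139 = -1112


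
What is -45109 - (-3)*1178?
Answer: -41575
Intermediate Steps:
-45109 - (-3)*1178 = -45109 - 1*(-3534) = -45109 + 3534 = -41575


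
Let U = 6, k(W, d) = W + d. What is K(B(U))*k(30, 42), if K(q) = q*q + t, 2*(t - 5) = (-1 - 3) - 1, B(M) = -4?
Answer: 1332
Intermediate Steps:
t = 5/2 (t = 5 + ((-1 - 3) - 1)/2 = 5 + (-4 - 1)/2 = 5 + (½)*(-5) = 5 - 5/2 = 5/2 ≈ 2.5000)
K(q) = 5/2 + q² (K(q) = q*q + 5/2 = q² + 5/2 = 5/2 + q²)
K(B(U))*k(30, 42) = (5/2 + (-4)²)*(30 + 42) = (5/2 + 16)*72 = (37/2)*72 = 1332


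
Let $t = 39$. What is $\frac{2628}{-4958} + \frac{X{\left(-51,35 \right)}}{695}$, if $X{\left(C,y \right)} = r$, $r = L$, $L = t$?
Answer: $- \frac{816549}{1722905} \approx -0.47394$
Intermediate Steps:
$L = 39$
$r = 39$
$X{\left(C,y \right)} = 39$
$\frac{2628}{-4958} + \frac{X{\left(-51,35 \right)}}{695} = \frac{2628}{-4958} + \frac{39}{695} = 2628 \left(- \frac{1}{4958}\right) + 39 \cdot \frac{1}{695} = - \frac{1314}{2479} + \frac{39}{695} = - \frac{816549}{1722905}$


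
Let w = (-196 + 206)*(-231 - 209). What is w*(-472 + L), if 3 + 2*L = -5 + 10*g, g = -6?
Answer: 2226400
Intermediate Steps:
L = -34 (L = -3/2 + (-5 + 10*(-6))/2 = -3/2 + (-5 - 60)/2 = -3/2 + (½)*(-65) = -3/2 - 65/2 = -34)
w = -4400 (w = 10*(-440) = -4400)
w*(-472 + L) = -4400*(-472 - 34) = -4400*(-506) = 2226400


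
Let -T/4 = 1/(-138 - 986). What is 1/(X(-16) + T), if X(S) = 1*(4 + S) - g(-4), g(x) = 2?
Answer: -281/3933 ≈ -0.071447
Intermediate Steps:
T = 1/281 (T = -4/(-138 - 986) = -4/(-1124) = -4*(-1/1124) = 1/281 ≈ 0.0035587)
X(S) = 2 + S (X(S) = 1*(4 + S) - 1*2 = (4 + S) - 2 = 2 + S)
1/(X(-16) + T) = 1/((2 - 16) + 1/281) = 1/(-14 + 1/281) = 1/(-3933/281) = -281/3933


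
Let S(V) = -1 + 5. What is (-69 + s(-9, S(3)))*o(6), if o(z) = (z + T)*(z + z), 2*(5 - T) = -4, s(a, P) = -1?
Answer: -10920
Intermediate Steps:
S(V) = 4
T = 7 (T = 5 - ½*(-4) = 5 + 2 = 7)
o(z) = 2*z*(7 + z) (o(z) = (z + 7)*(z + z) = (7 + z)*(2*z) = 2*z*(7 + z))
(-69 + s(-9, S(3)))*o(6) = (-69 - 1)*(2*6*(7 + 6)) = -140*6*13 = -70*156 = -10920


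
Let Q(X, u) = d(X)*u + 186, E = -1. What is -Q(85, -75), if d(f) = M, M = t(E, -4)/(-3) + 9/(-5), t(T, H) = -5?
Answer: -196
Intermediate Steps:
M = -2/15 (M = -5/(-3) + 9/(-5) = -5*(-⅓) + 9*(-⅕) = 5/3 - 9/5 = -2/15 ≈ -0.13333)
d(f) = -2/15
Q(X, u) = 186 - 2*u/15 (Q(X, u) = -2*u/15 + 186 = 186 - 2*u/15)
-Q(85, -75) = -(186 - 2/15*(-75)) = -(186 + 10) = -1*196 = -196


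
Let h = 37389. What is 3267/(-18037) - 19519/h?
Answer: -474214066/674385393 ≈ -0.70318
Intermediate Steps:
3267/(-18037) - 19519/h = 3267/(-18037) - 19519/37389 = 3267*(-1/18037) - 19519*1/37389 = -3267/18037 - 19519/37389 = -474214066/674385393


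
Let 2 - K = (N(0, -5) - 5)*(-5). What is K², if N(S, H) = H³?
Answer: 419904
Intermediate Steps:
K = -648 (K = 2 - ((-5)³ - 5)*(-5) = 2 - (-125 - 5)*(-5) = 2 - (-130)*(-5) = 2 - 1*650 = 2 - 650 = -648)
K² = (-648)² = 419904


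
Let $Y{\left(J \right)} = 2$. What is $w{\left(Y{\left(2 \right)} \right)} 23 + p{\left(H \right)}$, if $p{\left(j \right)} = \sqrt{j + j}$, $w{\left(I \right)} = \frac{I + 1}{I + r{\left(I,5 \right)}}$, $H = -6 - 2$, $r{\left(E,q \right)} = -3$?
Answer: $-69 + 4 i \approx -69.0 + 4.0 i$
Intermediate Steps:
$H = -8$ ($H = -6 - 2 = -8$)
$w{\left(I \right)} = \frac{1 + I}{-3 + I}$ ($w{\left(I \right)} = \frac{I + 1}{I - 3} = \frac{1 + I}{-3 + I}$)
$p{\left(j \right)} = \sqrt{2} \sqrt{j}$ ($p{\left(j \right)} = \sqrt{2 j} = \sqrt{2} \sqrt{j}$)
$w{\left(Y{\left(2 \right)} \right)} 23 + p{\left(H \right)} = \frac{1 + 2}{-3 + 2} \cdot 23 + \sqrt{2} \sqrt{-8} = \frac{1}{-1} \cdot 3 \cdot 23 + \sqrt{2} \cdot 2 i \sqrt{2} = \left(-1\right) 3 \cdot 23 + 4 i = \left(-3\right) 23 + 4 i = -69 + 4 i$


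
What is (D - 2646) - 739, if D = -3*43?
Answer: -3514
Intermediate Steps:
D = -129
(D - 2646) - 739 = (-129 - 2646) - 739 = -2775 - 739 = -3514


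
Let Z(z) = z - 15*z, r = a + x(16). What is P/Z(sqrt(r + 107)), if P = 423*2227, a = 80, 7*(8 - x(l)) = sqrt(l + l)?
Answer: -942021*sqrt(7)/(14*sqrt(1365 - 4*sqrt(2))) ≈ -4828.6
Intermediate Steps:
x(l) = 8 - sqrt(2)*sqrt(l)/7 (x(l) = 8 - sqrt(l + l)/7 = 8 - sqrt(2)*sqrt(l)/7)
r = 88 - 4*sqrt(2)/7 (r = 80 + (8 - sqrt(2)*sqrt(16)/7) = 80 + (8 - 1/7*sqrt(2)*4) = 80 + (8 - 4*sqrt(2)/7) = 88 - 4*sqrt(2)/7 ≈ 87.192)
P = 942021
Z(z) = -14*z
P/Z(sqrt(r + 107)) = 942021/((-14*sqrt((88 - 4*sqrt(2)/7) + 107))) = 942021/((-14*sqrt(195 - 4*sqrt(2)/7))) = 942021*(-1/(14*sqrt(195 - 4*sqrt(2)/7))) = -942021/(14*sqrt(195 - 4*sqrt(2)/7))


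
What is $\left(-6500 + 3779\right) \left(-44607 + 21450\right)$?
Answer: $63010197$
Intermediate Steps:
$\left(-6500 + 3779\right) \left(-44607 + 21450\right) = \left(-2721\right) \left(-23157\right) = 63010197$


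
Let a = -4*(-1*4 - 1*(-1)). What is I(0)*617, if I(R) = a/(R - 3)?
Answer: -2468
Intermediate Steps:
a = 12 (a = -4*(-4 + 1) = -4*(-3) = 12)
I(R) = 12/(-3 + R) (I(R) = 12/(R - 3) = 12/(-3 + R))
I(0)*617 = (12/(-3 + 0))*617 = (12/(-3))*617 = (12*(-1/3))*617 = -4*617 = -2468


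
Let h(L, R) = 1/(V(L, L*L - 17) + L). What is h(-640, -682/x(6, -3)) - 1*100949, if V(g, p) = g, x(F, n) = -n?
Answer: -129214721/1280 ≈ -1.0095e+5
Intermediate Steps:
h(L, R) = 1/(2*L) (h(L, R) = 1/(L + L) = 1/(2*L))
h(-640, -682/x(6, -3)) - 1*100949 = (1/2)/(-640) - 1*100949 = (1/2)*(-1/640) - 100949 = -1/1280 - 100949 = -129214721/1280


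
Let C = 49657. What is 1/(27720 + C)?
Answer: 1/77377 ≈ 1.2924e-5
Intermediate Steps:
1/(27720 + C) = 1/(27720 + 49657) = 1/77377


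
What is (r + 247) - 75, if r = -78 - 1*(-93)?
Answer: 187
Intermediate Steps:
r = 15 (r = -78 + 93 = 15)
(r + 247) - 75 = (15 + 247) - 75 = 262 - 75 = 187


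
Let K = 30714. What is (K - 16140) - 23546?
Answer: -8972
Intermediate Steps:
(K - 16140) - 23546 = (30714 - 16140) - 23546 = 14574 - 23546 = -8972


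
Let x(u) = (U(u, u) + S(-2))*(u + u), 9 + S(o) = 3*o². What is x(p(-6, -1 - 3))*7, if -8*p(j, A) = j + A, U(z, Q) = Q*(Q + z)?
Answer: 1715/16 ≈ 107.19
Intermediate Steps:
S(o) = -9 + 3*o²
p(j, A) = -A/8 - j/8 (p(j, A) = -(j + A)/8 = -(A + j)/8 = -A/8 - j/8)
x(u) = 2*u*(3 + 2*u²) (x(u) = (u*(u + u) + (-9 + 3*(-2)²))*(u + u) = (u*(2*u) + (-9 + 3*4))*(2*u) = (2*u² + (-9 + 12))*(2*u) = (2*u² + 3)*(2*u) = (3 + 2*u²)*(2*u) = 2*u*(3 + 2*u²))
x(p(-6, -1 - 3))*7 = (4*(-(-1 - 3)/8 - ⅛*(-6))³ + 6*(-(-1 - 3)/8 - ⅛*(-6)))*7 = (4*(-⅛*(-4) + ¾)³ + 6*(-⅛*(-4) + ¾))*7 = (4*(½ + ¾)³ + 6*(½ + ¾))*7 = (4*(5/4)³ + 6*(5/4))*7 = (4*(125/64) + 15/2)*7 = (125/16 + 15/2)*7 = (245/16)*7 = 1715/16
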